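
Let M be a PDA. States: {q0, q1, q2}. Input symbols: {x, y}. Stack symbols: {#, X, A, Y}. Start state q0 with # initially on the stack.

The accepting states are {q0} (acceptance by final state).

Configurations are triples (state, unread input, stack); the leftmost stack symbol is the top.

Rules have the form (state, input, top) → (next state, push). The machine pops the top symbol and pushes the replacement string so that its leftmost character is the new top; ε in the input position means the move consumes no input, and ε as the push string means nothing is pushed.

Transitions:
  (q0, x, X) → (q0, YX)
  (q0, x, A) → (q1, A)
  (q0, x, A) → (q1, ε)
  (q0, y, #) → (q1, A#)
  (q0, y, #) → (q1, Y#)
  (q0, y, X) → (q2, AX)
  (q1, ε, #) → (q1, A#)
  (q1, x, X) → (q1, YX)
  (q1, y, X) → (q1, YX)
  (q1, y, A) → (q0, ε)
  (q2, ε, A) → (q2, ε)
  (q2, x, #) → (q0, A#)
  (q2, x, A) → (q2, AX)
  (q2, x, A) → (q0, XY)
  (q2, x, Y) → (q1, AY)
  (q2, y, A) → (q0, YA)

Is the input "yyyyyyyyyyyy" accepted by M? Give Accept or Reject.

Accept

One accepting computation: (q0, yyyyyyyyyyyy, #) ⊢ (q1, yyyyyyyyyyy, A#) ⊢ (q0, yyyyyyyyyy, #) ⊢ (q1, yyyyyyyyy, A#) ⊢ (q0, yyyyyyyy, #) ⊢ (q1, yyyyyyy, A#) ⊢ (q0, yyyyyy, #) ⊢ (q1, yyyyy, A#) ⊢ (q0, yyyy, #) ⊢ (q1, yyy, A#) ⊢ (q0, yy, #) ⊢ (q1, y, A#) ⊢ (q0, ε, #)
All input consumed and state q0 ∈ F.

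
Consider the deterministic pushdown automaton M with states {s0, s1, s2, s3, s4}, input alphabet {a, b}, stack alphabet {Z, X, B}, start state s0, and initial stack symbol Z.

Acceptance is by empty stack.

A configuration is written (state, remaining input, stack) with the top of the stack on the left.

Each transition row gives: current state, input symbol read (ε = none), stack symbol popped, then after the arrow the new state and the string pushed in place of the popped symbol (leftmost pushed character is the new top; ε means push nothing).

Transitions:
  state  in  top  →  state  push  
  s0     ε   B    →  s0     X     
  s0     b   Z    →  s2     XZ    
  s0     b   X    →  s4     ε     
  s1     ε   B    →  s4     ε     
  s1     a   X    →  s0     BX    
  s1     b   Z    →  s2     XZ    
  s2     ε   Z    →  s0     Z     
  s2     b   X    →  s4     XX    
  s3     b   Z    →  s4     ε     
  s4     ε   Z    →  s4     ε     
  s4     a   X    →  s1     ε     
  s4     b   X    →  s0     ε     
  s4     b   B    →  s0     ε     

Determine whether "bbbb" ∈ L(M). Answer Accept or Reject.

Accept

(s0, bbbb, Z)
  read b, top Z: go to s2, push XZ → (s2, bbb, XZ)
  read b, top X: go to s4, push XX → (s4, bb, XXZ)
  read b, top X: go to s0, push ε → (s0, b, XZ)
  read b, top X: go to s4, push ε → (s4, ε, Z)
  ε-move, top Z: go to s4, push ε → (s4, ε, ε)
All input consumed and the stack is empty.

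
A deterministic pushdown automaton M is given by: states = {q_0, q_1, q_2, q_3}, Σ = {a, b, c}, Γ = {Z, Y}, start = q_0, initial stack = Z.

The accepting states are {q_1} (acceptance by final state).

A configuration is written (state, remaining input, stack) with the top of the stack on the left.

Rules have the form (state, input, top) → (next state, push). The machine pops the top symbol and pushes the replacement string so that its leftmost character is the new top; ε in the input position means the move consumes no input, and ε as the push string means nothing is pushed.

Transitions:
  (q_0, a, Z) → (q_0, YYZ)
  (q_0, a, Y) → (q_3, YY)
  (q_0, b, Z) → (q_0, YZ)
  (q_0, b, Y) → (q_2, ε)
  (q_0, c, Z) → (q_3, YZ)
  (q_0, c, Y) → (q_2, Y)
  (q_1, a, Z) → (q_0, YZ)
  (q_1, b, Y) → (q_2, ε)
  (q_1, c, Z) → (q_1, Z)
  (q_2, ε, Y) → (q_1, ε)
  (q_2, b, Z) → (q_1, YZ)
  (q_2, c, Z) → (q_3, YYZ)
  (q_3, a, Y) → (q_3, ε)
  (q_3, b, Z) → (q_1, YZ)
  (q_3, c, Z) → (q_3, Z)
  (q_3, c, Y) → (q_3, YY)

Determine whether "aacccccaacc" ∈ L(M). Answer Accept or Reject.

Reject

(q_0, aacccccaacc, Z)
  read a, top Z: go to q_0, push YYZ → (q_0, acccccaacc, YYZ)
  read a, top Y: go to q_3, push YY → (q_3, cccccaacc, YYYZ)
  read c, top Y: go to q_3, push YY → (q_3, ccccaacc, YYYYZ)
  read c, top Y: go to q_3, push YY → (q_3, cccaacc, YYYYYZ)
  read c, top Y: go to q_3, push YY → (q_3, ccaacc, YYYYYYZ)
  read c, top Y: go to q_3, push YY → (q_3, caacc, YYYYYYYZ)
  read c, top Y: go to q_3, push YY → (q_3, aacc, YYYYYYYYZ)
  read a, top Y: go to q_3, push ε → (q_3, acc, YYYYYYYZ)
  read a, top Y: go to q_3, push ε → (q_3, cc, YYYYYYZ)
  read c, top Y: go to q_3, push YY → (q_3, c, YYYYYYYZ)
  read c, top Y: go to q_3, push YY → (q_3, ε, YYYYYYYYZ)
All input consumed; state q_3 ∉ F and no further ε-move applies.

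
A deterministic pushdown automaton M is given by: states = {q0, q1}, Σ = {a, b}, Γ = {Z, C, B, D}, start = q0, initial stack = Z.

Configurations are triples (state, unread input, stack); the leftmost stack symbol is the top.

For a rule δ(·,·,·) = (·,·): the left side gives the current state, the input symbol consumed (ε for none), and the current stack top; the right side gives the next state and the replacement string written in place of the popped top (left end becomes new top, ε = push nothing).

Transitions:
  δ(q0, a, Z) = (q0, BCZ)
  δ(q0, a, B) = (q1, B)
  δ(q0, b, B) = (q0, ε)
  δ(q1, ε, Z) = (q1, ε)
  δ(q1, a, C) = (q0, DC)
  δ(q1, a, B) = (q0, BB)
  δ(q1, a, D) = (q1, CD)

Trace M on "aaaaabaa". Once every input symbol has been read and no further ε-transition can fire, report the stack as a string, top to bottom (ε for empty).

(q0, aaaaabaa, Z)
  read a, top Z: go to q0, push BCZ → (q0, aaaabaa, BCZ)
  read a, top B: go to q1, push B → (q1, aaabaa, BCZ)
  read a, top B: go to q0, push BB → (q0, aabaa, BBCZ)
  read a, top B: go to q1, push B → (q1, abaa, BBCZ)
  read a, top B: go to q0, push BB → (q0, baa, BBBCZ)
  read b, top B: go to q0, push ε → (q0, aa, BBCZ)
  read a, top B: go to q1, push B → (q1, a, BBCZ)
  read a, top B: go to q0, push BB → (q0, ε, BBBCZ)
All input consumed in state q0 with stack BBBCZ.

BBBCZ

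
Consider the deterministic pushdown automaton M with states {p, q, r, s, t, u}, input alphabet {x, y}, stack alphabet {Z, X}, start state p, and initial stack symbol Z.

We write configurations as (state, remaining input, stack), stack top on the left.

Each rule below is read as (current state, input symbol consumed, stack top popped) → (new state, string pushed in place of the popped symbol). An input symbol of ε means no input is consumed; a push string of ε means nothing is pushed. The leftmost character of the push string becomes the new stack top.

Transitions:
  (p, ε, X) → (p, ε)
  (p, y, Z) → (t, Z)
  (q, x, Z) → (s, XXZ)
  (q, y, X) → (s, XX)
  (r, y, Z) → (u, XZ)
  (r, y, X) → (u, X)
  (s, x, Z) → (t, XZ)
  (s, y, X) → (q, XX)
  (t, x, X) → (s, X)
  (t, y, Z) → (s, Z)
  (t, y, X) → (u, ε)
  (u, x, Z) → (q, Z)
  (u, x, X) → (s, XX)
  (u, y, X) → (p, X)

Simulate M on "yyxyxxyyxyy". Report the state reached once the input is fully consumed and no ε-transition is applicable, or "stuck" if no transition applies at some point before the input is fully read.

stuck

(p, yyxyxxyyxyy, Z) ⊢ (t, yxyxxyyxyy, Z) ⊢ (s, xyxxyyxyy, Z) ⊢ (t, yxxyyxyy, XZ) ⊢ (u, xxyyxyy, Z) ⊢ (q, xyyxyy, Z) ⊢ (s, yyxyy, XXZ) ⊢ (q, yxyy, XXXZ) ⊢ (s, xyy, XXXXZ)
No transition for (s, x, top X); M blocks with input xyy remaining.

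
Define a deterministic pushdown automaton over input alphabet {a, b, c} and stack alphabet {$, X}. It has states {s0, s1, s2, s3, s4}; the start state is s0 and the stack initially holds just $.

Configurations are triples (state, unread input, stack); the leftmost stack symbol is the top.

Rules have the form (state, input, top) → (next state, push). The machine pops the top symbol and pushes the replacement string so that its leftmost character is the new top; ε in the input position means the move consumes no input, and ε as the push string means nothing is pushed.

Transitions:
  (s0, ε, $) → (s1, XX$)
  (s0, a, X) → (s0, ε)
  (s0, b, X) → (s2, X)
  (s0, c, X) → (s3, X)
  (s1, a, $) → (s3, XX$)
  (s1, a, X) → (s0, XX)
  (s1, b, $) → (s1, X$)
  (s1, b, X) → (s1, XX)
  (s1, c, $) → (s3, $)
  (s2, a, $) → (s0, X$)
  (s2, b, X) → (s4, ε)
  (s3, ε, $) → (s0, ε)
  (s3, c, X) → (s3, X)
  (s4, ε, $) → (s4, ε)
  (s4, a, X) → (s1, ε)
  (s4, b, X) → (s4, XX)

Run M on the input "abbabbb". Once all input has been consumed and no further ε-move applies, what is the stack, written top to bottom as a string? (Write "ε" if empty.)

XXXX$

(s0, abbabbb, $)
  ε-move, top $: go to s1, push XX$ → (s1, abbabbb, XX$)
  read a, top X: go to s0, push XX → (s0, bbabbb, XXX$)
  read b, top X: go to s2, push X → (s2, babbb, XXX$)
  read b, top X: go to s4, push ε → (s4, abbb, XX$)
  read a, top X: go to s1, push ε → (s1, bbb, X$)
  read b, top X: go to s1, push XX → (s1, bb, XX$)
  read b, top X: go to s1, push XX → (s1, b, XXX$)
  read b, top X: go to s1, push XX → (s1, ε, XXXX$)
All input consumed in state s1 with stack XXXX$.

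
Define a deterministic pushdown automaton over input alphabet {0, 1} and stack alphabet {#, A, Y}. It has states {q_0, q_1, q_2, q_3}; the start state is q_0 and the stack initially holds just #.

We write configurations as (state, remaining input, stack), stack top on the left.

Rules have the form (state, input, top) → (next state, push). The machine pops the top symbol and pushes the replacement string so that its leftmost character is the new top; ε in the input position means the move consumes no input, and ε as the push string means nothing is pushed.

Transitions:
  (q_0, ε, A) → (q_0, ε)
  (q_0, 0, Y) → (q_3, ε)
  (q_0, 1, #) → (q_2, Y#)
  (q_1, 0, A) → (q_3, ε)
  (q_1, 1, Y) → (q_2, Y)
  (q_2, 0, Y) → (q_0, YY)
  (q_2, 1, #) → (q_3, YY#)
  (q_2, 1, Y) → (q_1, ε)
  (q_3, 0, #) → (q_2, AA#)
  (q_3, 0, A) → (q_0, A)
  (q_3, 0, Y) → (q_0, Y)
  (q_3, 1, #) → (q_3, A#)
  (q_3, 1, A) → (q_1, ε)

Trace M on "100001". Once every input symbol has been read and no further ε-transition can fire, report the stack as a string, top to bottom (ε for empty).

(q_0, 100001, #) ⊢ (q_2, 00001, Y#) ⊢ (q_0, 0001, YY#) ⊢ (q_3, 001, Y#) ⊢ (q_0, 01, Y#) ⊢ (q_3, 1, #) ⊢ (q_3, ε, A#)
All input consumed in state q_3 with stack A#.

A#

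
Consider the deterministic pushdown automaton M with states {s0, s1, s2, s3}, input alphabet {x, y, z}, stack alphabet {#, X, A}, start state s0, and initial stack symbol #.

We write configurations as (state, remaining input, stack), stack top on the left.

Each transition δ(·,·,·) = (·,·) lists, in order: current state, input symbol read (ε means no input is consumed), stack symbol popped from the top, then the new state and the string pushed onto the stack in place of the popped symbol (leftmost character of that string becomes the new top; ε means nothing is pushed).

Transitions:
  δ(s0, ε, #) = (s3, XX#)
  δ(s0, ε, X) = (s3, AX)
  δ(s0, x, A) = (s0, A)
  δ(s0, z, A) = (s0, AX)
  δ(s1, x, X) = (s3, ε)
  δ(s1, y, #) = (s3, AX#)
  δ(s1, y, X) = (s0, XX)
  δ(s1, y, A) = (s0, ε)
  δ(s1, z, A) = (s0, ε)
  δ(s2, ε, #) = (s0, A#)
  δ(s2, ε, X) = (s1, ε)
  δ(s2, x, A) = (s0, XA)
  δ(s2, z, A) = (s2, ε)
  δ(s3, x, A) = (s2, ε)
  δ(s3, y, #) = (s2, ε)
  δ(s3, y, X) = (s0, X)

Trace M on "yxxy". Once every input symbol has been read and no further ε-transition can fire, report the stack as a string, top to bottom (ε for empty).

ε

(s0, yxxy, #)
  ε-move, top #: go to s3, push XX# → (s3, yxxy, XX#)
  read y, top X: go to s0, push X → (s0, xxy, XX#)
  ε-move, top X: go to s3, push AX → (s3, xxy, AXX#)
  read x, top A: go to s2, push ε → (s2, xy, XX#)
  ε-move, top X: go to s1, push ε → (s1, xy, X#)
  read x, top X: go to s3, push ε → (s3, y, #)
  read y, top #: go to s2, push ε → (s2, ε, ε)
All input consumed in state s2 with stack ε.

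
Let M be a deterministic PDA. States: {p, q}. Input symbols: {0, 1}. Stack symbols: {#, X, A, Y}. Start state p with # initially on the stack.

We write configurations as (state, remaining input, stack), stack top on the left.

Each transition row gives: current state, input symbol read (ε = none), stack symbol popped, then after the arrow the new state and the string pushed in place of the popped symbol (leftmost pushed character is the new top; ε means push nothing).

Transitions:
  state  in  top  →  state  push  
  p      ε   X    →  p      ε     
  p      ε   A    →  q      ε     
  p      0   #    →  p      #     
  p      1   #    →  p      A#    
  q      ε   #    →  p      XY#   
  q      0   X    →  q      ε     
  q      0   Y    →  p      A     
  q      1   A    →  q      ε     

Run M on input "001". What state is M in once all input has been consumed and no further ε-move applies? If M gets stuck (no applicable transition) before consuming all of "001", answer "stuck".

(p, 001, #)
  read 0, top #: go to p, push # → (p, 01, #)
  read 0, top #: go to p, push # → (p, 1, #)
  read 1, top #: go to p, push A# → (p, ε, A#)
  ε-move, top A: go to q, push ε → (q, ε, #)
  ε-move, top #: go to p, push XY# → (p, ε, XY#)
  ε-move, top X: go to p, push ε → (p, ε, Y#)
All input consumed; M is in state p.

p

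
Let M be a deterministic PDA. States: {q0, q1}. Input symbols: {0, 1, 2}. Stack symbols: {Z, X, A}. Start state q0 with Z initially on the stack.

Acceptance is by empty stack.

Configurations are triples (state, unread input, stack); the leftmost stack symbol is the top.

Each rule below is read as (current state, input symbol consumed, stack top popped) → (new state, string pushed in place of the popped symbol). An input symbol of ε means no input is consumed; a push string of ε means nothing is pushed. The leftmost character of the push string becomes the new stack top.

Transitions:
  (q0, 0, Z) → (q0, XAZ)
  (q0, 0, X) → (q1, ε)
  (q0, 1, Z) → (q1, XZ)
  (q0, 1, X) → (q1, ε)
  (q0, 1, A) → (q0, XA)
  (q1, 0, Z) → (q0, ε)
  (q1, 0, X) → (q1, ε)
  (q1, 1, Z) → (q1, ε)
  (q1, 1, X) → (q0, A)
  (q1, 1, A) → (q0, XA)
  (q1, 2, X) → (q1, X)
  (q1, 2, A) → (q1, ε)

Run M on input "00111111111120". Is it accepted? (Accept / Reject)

(q0, 00111111111120, Z) ⊢ (q0, 0111111111120, XAZ) ⊢ (q1, 111111111120, AZ) ⊢ (q0, 11111111120, XAZ) ⊢ (q1, 1111111120, AZ) ⊢ (q0, 111111120, XAZ) ⊢ (q1, 11111120, AZ) ⊢ (q0, 1111120, XAZ) ⊢ (q1, 111120, AZ) ⊢ (q0, 11120, XAZ) ⊢ (q1, 1120, AZ) ⊢ (q0, 120, XAZ) ⊢ (q1, 20, AZ) ⊢ (q1, 0, Z) ⊢ (q0, ε, ε)
All input consumed and the stack is empty.

Accept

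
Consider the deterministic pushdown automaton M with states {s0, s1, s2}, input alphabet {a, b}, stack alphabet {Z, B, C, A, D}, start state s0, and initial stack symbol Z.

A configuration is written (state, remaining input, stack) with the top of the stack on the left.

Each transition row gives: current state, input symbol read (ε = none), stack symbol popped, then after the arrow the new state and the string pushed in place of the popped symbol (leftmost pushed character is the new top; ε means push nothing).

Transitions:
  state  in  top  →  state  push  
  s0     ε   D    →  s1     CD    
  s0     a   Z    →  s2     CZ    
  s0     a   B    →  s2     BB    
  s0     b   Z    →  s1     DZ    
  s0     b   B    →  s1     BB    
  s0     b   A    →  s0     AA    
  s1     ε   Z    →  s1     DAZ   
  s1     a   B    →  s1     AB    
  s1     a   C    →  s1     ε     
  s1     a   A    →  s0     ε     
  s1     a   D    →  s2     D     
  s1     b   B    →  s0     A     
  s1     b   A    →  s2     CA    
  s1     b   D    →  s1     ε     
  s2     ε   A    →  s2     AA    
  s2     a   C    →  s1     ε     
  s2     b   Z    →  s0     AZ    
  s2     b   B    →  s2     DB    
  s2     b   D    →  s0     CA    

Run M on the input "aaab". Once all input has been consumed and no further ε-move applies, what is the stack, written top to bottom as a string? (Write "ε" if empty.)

CAAZ

(s0, aaab, Z)
  read a, top Z: go to s2, push CZ → (s2, aab, CZ)
  read a, top C: go to s1, push ε → (s1, ab, Z)
  ε-move, top Z: go to s1, push DAZ → (s1, ab, DAZ)
  read a, top D: go to s2, push D → (s2, b, DAZ)
  read b, top D: go to s0, push CA → (s0, ε, CAAZ)
All input consumed in state s0 with stack CAAZ.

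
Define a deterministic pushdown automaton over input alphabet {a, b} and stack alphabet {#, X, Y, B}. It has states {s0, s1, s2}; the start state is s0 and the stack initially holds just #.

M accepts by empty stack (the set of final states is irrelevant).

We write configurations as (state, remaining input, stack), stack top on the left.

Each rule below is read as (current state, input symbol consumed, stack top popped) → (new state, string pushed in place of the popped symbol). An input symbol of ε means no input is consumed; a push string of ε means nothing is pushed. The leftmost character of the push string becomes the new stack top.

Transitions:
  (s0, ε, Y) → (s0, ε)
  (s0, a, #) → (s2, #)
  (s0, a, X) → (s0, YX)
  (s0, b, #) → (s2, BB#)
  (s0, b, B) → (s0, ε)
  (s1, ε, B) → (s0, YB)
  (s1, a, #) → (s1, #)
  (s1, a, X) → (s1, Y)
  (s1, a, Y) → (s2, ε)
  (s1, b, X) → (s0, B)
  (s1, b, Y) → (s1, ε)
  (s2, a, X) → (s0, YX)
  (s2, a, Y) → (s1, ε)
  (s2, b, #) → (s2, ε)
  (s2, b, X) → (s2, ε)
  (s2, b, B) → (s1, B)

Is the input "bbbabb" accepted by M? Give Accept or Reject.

(s0, bbbabb, #)
  read b, top #: go to s2, push BB# → (s2, bbabb, BB#)
  read b, top B: go to s1, push B → (s1, babb, BB#)
  ε-move, top B: go to s0, push YB → (s0, babb, YBB#)
  ε-move, top Y: go to s0, push ε → (s0, babb, BB#)
  read b, top B: go to s0, push ε → (s0, abb, B#)
No transition applies at (s0, abb, B#); input not fully consumed.

Reject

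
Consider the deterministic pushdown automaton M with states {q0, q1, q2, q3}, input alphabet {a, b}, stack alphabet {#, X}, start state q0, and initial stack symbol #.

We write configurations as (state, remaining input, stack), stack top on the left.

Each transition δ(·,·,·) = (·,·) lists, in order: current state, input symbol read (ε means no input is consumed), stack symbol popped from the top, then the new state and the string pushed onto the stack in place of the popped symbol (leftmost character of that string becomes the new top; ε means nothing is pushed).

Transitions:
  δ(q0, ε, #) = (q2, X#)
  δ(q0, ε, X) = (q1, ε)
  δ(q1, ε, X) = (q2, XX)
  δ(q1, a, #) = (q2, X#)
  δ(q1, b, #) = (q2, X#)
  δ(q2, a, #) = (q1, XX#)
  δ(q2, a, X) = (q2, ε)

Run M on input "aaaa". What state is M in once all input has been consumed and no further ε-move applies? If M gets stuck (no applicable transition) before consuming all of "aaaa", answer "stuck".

q2

(q0, aaaa, #)
  ε-move, top #: go to q2, push X# → (q2, aaaa, X#)
  read a, top X: go to q2, push ε → (q2, aaa, #)
  read a, top #: go to q1, push XX# → (q1, aa, XX#)
  ε-move, top X: go to q2, push XX → (q2, aa, XXX#)
  read a, top X: go to q2, push ε → (q2, a, XX#)
  read a, top X: go to q2, push ε → (q2, ε, X#)
All input consumed; M is in state q2.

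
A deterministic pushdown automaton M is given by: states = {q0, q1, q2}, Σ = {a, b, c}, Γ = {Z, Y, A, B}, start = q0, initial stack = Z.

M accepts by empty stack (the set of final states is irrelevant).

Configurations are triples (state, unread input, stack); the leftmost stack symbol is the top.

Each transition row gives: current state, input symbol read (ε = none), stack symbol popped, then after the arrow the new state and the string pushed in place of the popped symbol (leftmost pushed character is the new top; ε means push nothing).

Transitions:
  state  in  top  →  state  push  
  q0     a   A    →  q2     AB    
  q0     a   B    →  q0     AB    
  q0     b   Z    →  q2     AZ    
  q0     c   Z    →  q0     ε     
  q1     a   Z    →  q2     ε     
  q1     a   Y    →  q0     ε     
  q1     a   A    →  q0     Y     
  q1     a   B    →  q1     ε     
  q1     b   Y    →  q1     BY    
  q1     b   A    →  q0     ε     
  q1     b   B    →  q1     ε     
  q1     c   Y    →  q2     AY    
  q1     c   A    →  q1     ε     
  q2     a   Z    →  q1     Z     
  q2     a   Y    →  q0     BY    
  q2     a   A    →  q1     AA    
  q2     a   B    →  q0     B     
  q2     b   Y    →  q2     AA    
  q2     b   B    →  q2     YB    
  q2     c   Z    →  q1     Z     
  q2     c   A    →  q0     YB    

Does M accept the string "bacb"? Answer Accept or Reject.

(q0, bacb, Z)
  read b, top Z: go to q2, push AZ → (q2, acb, AZ)
  read a, top A: go to q1, push AA → (q1, cb, AAZ)
  read c, top A: go to q1, push ε → (q1, b, AZ)
  read b, top A: go to q0, push ε → (q0, ε, Z)
All input consumed; stack is Z, not empty, and no further ε-move applies.

Reject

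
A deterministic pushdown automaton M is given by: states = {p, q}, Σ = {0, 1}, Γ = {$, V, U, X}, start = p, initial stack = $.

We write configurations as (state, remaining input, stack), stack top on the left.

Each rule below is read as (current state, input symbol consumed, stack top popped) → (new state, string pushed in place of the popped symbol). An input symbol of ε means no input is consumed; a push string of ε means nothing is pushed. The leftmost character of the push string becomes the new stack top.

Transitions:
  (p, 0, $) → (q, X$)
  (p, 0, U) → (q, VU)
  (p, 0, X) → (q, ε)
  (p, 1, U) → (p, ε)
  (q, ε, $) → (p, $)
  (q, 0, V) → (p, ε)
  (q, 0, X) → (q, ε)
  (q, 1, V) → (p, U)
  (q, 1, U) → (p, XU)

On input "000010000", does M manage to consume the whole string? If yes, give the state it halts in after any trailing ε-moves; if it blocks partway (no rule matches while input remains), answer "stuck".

stuck

(p, 000010000, $) ⊢ (q, 00010000, X$) ⊢ (q, 0010000, $) ⊢ (p, 0010000, $) ⊢ (q, 010000, X$) ⊢ (q, 10000, $) ⊢ (p, 10000, $)
No transition for (p, 1, top $); M blocks with input 10000 remaining.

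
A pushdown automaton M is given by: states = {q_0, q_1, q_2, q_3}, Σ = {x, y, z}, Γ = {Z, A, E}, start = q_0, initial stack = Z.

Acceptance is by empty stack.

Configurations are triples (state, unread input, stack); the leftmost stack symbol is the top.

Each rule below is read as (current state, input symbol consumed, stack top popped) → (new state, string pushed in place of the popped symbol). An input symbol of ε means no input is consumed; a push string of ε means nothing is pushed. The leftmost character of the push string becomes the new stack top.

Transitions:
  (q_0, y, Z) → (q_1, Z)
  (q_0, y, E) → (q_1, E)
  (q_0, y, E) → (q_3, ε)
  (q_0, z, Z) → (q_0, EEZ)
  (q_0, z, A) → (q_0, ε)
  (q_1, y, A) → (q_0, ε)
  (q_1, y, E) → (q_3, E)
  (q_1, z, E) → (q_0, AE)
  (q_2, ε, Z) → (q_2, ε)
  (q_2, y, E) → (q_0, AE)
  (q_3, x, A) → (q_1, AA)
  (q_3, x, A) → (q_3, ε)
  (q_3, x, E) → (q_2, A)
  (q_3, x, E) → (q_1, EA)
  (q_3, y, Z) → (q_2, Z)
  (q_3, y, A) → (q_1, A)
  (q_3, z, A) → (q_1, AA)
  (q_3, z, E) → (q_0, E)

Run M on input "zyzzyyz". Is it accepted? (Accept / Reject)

Reject

No computation consumes all input and empties the stack.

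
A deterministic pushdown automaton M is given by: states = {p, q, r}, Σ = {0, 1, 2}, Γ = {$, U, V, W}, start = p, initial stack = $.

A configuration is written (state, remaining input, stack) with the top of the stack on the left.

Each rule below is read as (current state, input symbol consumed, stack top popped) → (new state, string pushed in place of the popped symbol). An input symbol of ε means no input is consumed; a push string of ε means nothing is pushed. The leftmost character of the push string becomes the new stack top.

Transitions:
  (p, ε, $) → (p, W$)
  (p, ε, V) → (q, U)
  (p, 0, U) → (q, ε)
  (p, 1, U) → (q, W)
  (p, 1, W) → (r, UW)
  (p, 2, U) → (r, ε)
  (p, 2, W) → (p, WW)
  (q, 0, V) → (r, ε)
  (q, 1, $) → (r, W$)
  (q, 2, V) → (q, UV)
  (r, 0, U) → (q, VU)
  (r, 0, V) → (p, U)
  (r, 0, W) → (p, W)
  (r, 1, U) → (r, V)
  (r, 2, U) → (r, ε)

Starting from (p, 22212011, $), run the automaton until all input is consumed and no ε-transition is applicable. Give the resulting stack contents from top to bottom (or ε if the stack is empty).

VWWWW$

(p, 22212011, $)
  ε-move, top $: go to p, push W$ → (p, 22212011, W$)
  read 2, top W: go to p, push WW → (p, 2212011, WW$)
  read 2, top W: go to p, push WW → (p, 212011, WWW$)
  read 2, top W: go to p, push WW → (p, 12011, WWWW$)
  read 1, top W: go to r, push UW → (r, 2011, UWWWW$)
  read 2, top U: go to r, push ε → (r, 011, WWWW$)
  read 0, top W: go to p, push W → (p, 11, WWWW$)
  read 1, top W: go to r, push UW → (r, 1, UWWWW$)
  read 1, top U: go to r, push V → (r, ε, VWWWW$)
All input consumed in state r with stack VWWWW$.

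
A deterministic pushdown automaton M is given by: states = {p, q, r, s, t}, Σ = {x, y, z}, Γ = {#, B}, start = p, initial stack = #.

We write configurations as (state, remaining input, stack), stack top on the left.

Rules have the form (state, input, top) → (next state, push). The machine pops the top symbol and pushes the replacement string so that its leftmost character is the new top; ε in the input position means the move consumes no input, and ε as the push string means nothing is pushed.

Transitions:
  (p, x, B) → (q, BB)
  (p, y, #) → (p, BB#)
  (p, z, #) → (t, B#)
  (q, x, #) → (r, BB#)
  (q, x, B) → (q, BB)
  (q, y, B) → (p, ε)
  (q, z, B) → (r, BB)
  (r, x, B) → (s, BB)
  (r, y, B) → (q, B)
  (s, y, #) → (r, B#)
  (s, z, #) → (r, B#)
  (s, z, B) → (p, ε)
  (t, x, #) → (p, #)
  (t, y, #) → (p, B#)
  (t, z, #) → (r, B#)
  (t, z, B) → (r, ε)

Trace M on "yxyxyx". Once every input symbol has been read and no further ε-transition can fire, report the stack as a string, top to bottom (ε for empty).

(p, yxyxyx, #) ⊢ (p, xyxyx, BB#) ⊢ (q, yxyx, BBB#) ⊢ (p, xyx, BB#) ⊢ (q, yx, BBB#) ⊢ (p, x, BB#) ⊢ (q, ε, BBB#)
All input consumed in state q with stack BBB#.

BBB#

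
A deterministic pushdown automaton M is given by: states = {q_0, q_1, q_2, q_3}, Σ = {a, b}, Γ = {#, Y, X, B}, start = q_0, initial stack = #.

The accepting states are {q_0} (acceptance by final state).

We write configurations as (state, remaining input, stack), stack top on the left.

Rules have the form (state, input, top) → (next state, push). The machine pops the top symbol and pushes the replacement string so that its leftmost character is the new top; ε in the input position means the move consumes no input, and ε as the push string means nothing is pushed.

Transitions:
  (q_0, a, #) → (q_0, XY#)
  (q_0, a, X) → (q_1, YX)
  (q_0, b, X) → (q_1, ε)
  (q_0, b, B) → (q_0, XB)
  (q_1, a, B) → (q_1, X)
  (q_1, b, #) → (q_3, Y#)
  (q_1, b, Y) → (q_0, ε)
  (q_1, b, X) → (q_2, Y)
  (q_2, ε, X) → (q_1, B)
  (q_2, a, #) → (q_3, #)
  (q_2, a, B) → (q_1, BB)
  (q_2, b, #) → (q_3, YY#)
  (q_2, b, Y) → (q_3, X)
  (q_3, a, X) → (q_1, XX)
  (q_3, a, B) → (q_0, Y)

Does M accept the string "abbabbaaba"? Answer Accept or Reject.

(q_0, abbabbaaba, #)
  read a, top #: go to q_0, push XY# → (q_0, bbabbaaba, XY#)
  read b, top X: go to q_1, push ε → (q_1, babbaaba, Y#)
  read b, top Y: go to q_0, push ε → (q_0, abbaaba, #)
  read a, top #: go to q_0, push XY# → (q_0, bbaaba, XY#)
  read b, top X: go to q_1, push ε → (q_1, baaba, Y#)
  read b, top Y: go to q_0, push ε → (q_0, aaba, #)
  read a, top #: go to q_0, push XY# → (q_0, aba, XY#)
  read a, top X: go to q_1, push YX → (q_1, ba, YXY#)
  read b, top Y: go to q_0, push ε → (q_0, a, XY#)
  read a, top X: go to q_1, push YX → (q_1, ε, YXY#)
All input consumed; state q_1 ∉ F and no further ε-move applies.

Reject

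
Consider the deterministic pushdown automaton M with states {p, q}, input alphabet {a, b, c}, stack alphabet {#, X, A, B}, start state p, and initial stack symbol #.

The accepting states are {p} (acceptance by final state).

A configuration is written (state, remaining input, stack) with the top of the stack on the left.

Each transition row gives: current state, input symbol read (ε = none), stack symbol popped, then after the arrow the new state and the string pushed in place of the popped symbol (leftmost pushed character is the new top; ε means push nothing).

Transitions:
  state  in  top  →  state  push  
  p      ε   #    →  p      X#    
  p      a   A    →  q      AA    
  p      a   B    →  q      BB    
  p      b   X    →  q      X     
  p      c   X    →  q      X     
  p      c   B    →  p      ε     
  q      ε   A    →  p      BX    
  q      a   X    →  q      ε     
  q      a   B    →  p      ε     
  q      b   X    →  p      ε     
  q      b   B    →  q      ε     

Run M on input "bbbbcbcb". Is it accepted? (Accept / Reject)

Accept

(p, bbbbcbcb, #)
  ε-move, top #: go to p, push X# → (p, bbbbcbcb, X#)
  read b, top X: go to q, push X → (q, bbbcbcb, X#)
  read b, top X: go to p, push ε → (p, bbcbcb, #)
  ε-move, top #: go to p, push X# → (p, bbcbcb, X#)
  read b, top X: go to q, push X → (q, bcbcb, X#)
  read b, top X: go to p, push ε → (p, cbcb, #)
  ε-move, top #: go to p, push X# → (p, cbcb, X#)
  read c, top X: go to q, push X → (q, bcb, X#)
  read b, top X: go to p, push ε → (p, cb, #)
  ε-move, top #: go to p, push X# → (p, cb, X#)
  read c, top X: go to q, push X → (q, b, X#)
  read b, top X: go to p, push ε → (p, ε, #)
All input consumed; state p ∈ F.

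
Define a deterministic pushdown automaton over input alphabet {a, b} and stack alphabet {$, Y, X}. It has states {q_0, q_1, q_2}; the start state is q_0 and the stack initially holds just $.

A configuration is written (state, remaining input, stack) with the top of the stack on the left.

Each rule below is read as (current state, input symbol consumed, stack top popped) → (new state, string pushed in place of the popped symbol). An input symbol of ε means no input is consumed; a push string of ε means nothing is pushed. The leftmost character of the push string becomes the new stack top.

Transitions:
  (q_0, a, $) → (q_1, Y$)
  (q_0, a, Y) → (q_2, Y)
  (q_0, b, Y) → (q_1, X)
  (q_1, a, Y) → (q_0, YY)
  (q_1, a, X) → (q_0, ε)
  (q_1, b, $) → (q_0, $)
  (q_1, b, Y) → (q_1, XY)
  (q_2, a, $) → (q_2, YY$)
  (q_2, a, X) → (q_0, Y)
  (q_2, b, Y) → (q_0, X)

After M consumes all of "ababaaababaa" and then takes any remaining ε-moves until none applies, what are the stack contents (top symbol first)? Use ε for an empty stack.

(q_0, ababaaababaa, $)
  read a, top $: go to q_1, push Y$ → (q_1, babaaababaa, Y$)
  read b, top Y: go to q_1, push XY → (q_1, abaaababaa, XY$)
  read a, top X: go to q_0, push ε → (q_0, baaababaa, Y$)
  read b, top Y: go to q_1, push X → (q_1, aaababaa, X$)
  read a, top X: go to q_0, push ε → (q_0, aababaa, $)
  read a, top $: go to q_1, push Y$ → (q_1, ababaa, Y$)
  read a, top Y: go to q_0, push YY → (q_0, babaa, YY$)
  read b, top Y: go to q_1, push X → (q_1, abaa, XY$)
  read a, top X: go to q_0, push ε → (q_0, baa, Y$)
  read b, top Y: go to q_1, push X → (q_1, aa, X$)
  read a, top X: go to q_0, push ε → (q_0, a, $)
  read a, top $: go to q_1, push Y$ → (q_1, ε, Y$)
All input consumed in state q_1 with stack Y$.

Y$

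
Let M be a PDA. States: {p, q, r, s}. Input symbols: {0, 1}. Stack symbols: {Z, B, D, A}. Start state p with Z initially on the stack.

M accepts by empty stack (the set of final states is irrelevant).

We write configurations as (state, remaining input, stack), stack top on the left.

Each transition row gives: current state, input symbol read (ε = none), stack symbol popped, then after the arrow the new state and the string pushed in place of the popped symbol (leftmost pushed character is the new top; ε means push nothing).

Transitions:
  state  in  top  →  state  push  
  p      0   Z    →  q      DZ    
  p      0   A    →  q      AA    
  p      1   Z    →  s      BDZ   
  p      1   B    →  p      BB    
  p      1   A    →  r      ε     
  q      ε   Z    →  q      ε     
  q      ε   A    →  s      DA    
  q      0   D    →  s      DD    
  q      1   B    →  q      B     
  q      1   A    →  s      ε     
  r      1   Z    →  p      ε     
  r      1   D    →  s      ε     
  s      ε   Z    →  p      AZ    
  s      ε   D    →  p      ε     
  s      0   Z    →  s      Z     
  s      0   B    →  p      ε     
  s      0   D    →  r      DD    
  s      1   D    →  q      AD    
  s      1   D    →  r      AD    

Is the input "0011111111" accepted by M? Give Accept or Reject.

One accepting computation: (p, 0011111111, Z) ⊢ (q, 011111111, DZ) ⊢ (s, 11111111, DDZ) ⊢ (q, 1111111, ADDZ) ⊢ (s, 1111111, DADDZ) ⊢ (p, 1111111, ADDZ) ⊢ (r, 111111, DDZ) ⊢ (s, 11111, DZ) ⊢ (q, 1111, ADZ) ⊢ (s, 1111, DADZ) ⊢ (p, 1111, ADZ) ⊢ (r, 111, DZ) ⊢ (s, 11, Z) ⊢ (p, 11, AZ) ⊢ (r, 1, Z) ⊢ (p, ε, ε)
All input consumed and the stack is empty.

Accept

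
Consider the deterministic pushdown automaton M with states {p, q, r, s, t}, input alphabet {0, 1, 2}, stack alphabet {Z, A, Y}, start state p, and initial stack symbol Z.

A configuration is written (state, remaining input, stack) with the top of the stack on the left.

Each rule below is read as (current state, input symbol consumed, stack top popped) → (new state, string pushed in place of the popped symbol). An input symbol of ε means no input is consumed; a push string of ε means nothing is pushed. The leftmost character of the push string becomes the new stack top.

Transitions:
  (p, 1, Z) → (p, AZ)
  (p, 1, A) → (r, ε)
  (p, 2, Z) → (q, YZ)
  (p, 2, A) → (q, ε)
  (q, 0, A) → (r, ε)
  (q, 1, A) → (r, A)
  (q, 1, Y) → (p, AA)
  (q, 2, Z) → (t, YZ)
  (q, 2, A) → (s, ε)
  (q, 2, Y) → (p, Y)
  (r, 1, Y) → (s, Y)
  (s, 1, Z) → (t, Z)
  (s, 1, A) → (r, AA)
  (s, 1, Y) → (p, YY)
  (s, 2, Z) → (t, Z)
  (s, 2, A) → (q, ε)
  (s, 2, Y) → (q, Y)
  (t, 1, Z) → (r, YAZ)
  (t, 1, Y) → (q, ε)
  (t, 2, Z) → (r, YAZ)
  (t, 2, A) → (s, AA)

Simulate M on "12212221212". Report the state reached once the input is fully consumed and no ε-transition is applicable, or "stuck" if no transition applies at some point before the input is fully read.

stuck

(p, 12212221212, Z)
  read 1, top Z: go to p, push AZ → (p, 2212221212, AZ)
  read 2, top A: go to q, push ε → (q, 212221212, Z)
  read 2, top Z: go to t, push YZ → (t, 12221212, YZ)
  read 1, top Y: go to q, push ε → (q, 2221212, Z)
  read 2, top Z: go to t, push YZ → (t, 221212, YZ)
No transition for (t, 2, top Y); M blocks with input 221212 remaining.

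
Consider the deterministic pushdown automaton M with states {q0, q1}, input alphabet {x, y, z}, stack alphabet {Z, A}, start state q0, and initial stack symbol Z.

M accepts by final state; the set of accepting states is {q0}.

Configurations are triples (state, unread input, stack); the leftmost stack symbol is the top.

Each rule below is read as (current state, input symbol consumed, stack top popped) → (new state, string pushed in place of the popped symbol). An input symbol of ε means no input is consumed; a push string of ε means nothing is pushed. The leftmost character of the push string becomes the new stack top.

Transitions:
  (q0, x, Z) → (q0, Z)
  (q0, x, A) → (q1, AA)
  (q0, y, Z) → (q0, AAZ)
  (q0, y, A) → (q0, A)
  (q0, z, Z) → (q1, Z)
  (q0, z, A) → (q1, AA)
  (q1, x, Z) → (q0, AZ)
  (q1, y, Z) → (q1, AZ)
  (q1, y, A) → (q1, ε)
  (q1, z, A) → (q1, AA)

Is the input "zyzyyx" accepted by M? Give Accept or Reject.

(q0, zyzyyx, Z) ⊢ (q1, yzyyx, Z) ⊢ (q1, zyyx, AZ) ⊢ (q1, yyx, AAZ) ⊢ (q1, yx, AZ) ⊢ (q1, x, Z) ⊢ (q0, ε, AZ)
All input consumed; state q0 ∈ F.

Accept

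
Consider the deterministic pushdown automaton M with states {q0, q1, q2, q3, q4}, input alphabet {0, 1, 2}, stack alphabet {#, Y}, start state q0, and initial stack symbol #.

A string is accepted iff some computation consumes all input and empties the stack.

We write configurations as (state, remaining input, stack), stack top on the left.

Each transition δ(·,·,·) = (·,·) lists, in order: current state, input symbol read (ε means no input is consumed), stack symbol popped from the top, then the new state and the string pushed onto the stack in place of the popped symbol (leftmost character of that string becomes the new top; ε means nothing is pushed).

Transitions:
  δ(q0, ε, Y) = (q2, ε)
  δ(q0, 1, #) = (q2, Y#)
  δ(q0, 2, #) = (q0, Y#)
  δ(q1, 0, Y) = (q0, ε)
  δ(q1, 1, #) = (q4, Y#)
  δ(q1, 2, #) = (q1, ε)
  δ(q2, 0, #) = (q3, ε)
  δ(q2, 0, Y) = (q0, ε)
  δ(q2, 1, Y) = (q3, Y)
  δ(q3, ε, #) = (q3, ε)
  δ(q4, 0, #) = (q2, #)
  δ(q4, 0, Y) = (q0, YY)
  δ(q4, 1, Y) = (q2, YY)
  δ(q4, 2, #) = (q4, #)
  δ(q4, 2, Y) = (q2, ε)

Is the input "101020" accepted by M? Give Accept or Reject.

Accept

(q0, 101020, #) ⊢ (q2, 01020, Y#) ⊢ (q0, 1020, #) ⊢ (q2, 020, Y#) ⊢ (q0, 20, #) ⊢ (q0, 0, Y#) ⊢ (q2, 0, #) ⊢ (q3, ε, ε)
All input consumed and the stack is empty.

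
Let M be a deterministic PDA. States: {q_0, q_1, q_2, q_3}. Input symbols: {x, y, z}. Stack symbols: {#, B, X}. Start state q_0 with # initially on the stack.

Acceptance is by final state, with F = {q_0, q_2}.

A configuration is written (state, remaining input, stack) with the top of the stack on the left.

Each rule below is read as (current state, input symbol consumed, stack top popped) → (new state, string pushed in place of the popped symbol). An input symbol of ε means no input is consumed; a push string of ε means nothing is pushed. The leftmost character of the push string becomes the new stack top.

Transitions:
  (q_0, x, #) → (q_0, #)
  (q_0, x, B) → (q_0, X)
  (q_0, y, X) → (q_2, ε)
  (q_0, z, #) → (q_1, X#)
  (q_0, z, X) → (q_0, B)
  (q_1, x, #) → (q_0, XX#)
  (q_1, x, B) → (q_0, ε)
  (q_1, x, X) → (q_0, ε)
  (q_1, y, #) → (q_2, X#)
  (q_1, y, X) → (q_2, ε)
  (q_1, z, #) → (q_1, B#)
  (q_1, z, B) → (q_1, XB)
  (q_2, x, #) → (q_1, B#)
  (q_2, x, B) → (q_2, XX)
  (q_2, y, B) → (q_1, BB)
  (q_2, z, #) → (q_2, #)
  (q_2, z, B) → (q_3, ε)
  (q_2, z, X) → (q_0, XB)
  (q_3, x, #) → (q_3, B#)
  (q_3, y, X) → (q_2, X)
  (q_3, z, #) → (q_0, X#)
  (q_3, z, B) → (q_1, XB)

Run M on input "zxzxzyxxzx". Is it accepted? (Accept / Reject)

(q_0, zxzxzyxxzx, #)
  read z, top #: go to q_1, push X# → (q_1, xzxzyxxzx, X#)
  read x, top X: go to q_0, push ε → (q_0, zxzyxxzx, #)
  read z, top #: go to q_1, push X# → (q_1, xzyxxzx, X#)
  read x, top X: go to q_0, push ε → (q_0, zyxxzx, #)
  read z, top #: go to q_1, push X# → (q_1, yxxzx, X#)
  read y, top X: go to q_2, push ε → (q_2, xxzx, #)
  read x, top #: go to q_1, push B# → (q_1, xzx, B#)
  read x, top B: go to q_0, push ε → (q_0, zx, #)
  read z, top #: go to q_1, push X# → (q_1, x, X#)
  read x, top X: go to q_0, push ε → (q_0, ε, #)
All input consumed; state q_0 ∈ F.

Accept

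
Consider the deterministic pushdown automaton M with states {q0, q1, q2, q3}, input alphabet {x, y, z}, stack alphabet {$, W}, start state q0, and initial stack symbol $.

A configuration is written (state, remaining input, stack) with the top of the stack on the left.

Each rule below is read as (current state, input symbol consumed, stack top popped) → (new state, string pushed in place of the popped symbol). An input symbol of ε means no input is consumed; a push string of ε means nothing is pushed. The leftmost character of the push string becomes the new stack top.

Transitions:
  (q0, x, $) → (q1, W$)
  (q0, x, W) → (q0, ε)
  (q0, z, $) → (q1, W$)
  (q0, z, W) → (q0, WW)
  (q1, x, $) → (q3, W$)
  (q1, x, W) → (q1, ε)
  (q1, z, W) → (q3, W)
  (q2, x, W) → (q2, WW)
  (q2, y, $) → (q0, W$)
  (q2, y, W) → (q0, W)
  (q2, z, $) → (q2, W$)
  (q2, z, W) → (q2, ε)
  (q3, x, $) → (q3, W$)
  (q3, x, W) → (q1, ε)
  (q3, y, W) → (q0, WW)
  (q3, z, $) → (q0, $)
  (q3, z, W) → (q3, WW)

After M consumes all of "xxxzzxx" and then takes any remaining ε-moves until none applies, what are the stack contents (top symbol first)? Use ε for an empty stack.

(q0, xxxzzxx, $)
  read x, top $: go to q1, push W$ → (q1, xxzzxx, W$)
  read x, top W: go to q1, push ε → (q1, xzzxx, $)
  read x, top $: go to q3, push W$ → (q3, zzxx, W$)
  read z, top W: go to q3, push WW → (q3, zxx, WW$)
  read z, top W: go to q3, push WW → (q3, xx, WWW$)
  read x, top W: go to q1, push ε → (q1, x, WW$)
  read x, top W: go to q1, push ε → (q1, ε, W$)
All input consumed in state q1 with stack W$.

W$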